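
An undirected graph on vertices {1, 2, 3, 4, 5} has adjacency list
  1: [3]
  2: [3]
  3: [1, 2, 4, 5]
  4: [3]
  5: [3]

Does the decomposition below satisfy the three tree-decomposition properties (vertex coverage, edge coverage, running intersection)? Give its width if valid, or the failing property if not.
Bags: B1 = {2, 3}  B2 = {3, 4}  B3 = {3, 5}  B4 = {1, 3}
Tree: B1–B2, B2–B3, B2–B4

Checking the three conditions: (i) the bags cover all of {1, 2, 3, 4, 5}; (ii) for each edge, some bag contains both endpoints; (iii) the bags containing any fixed vertex form a subtree. All hold, so the decomposition is valid with width 2 − 1 = 1.

Yes; width 1.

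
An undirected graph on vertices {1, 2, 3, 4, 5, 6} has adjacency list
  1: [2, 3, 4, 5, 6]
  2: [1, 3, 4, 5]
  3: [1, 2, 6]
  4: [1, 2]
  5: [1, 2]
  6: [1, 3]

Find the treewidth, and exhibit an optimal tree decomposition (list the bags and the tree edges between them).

Every bag has size at most 3, so the width is 3 − 1 = 2 and tw(G) ≤ 2. On the other hand G contains the 3-clique {1, 2, 3}. A clique must lie in a single bag of any decomposition, so no decomposition can have width below 2. The upper and lower bounds meet at 2, so that is the treewidth.

Treewidth 2.
Bags: B1 = {1, 2, 3}  B2 = {1, 2, 4}  B3 = {1, 2, 5}  B4 = {1, 3, 6}
Tree: B1–B2, B2–B3, B1–B4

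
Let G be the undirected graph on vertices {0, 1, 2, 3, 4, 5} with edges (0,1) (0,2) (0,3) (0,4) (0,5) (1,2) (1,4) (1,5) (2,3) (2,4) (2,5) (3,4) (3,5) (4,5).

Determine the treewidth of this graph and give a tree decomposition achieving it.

Treewidth 4.
One such decomposition:
Bags: B1 = {0, 2, 3, 4, 5}  B2 = {0, 1, 2, 4, 5}
Tree: B1–B2

Every bag has size at most 5, so the width is 5 − 1 = 4 and tw(G) ≤ 4. For the lower bound, the 5 vertices {0, 1, 2, 4, 5} are pairwise adjacent, and any tree decomposition puts a clique entirely inside one bag — forcing width ≥ 4. Hence tw(G) = 4 exactly.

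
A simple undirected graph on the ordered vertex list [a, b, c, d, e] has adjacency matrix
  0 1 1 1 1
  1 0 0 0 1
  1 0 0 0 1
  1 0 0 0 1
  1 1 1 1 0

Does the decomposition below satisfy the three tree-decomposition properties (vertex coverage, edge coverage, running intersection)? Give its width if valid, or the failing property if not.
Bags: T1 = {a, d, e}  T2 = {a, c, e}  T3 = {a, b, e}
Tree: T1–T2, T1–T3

Every vertex of G appears in some bag (union = {a, b, c, d, e}); every edge is covered by a bag; and for each vertex v the set of bags containing v is connected in the bag tree. The decomposition is therefore valid. The largest bag has 3 vertices, so the width is 2.

Yes; width 2.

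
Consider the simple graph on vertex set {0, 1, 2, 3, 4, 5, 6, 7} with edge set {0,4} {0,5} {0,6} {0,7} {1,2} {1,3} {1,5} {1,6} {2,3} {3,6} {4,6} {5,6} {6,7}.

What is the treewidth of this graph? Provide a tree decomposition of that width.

Treewidth 2.
Bags: B1 = {1, 5, 6}  B2 = {1, 3, 6}  B3 = {0, 5, 6}  B4 = {1, 2, 3}  B5 = {0, 6, 7}  B6 = {0, 4, 6}
Tree: B1–B2, B1–B3, B2–B4, B3–B5, B3–B6

The largest bag has 3 vertices, giving width 2; this decomposition certifies tw(G) ≤ 2. For the lower bound, the 3 vertices {1, 2, 3} are pairwise adjacent, and any tree decomposition puts a clique entirely inside one bag — forcing width ≥ 2. The upper and lower bounds meet at 2, so that is the treewidth.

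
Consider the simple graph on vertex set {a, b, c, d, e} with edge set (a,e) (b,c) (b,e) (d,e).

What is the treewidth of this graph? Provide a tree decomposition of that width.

Each bag holds 2 vertices, so the decomposition has width 1, which upper-bounds the treewidth. Any graph with an edge has treewidth ≥ 1, and G has the edge e–d. Hence tw(G) = 1 exactly.

Treewidth 1.
One such decomposition:
Bags: B1 = {d, e}  B2 = {b, e}  B3 = {a, e}  B4 = {b, c}
Tree: B1–B2, B2–B3, B2–B4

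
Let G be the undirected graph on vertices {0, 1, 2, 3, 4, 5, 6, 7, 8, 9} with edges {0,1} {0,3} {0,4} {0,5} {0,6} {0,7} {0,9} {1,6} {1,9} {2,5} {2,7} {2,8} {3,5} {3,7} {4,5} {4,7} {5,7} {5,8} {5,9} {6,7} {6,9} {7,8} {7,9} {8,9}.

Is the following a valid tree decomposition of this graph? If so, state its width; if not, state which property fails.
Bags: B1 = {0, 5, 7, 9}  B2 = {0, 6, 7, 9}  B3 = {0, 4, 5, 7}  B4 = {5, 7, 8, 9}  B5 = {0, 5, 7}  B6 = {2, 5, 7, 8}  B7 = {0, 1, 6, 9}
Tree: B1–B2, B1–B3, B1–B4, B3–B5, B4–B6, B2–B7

A tree decomposition must satisfy three properties: every vertex lies in some bag; for every edge, both endpoints lie together in some bag; and for every vertex, the bags containing it form a connected subtree. Here vertex 3 appears in no bag, so the decomposition is invalid.

No — vertex 3 appears in no bag.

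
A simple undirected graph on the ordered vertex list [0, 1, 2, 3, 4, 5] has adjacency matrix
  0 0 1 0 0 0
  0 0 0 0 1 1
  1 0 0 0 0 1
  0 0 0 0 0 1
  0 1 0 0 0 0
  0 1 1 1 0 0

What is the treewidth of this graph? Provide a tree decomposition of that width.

Treewidth 1.
One optimal decomposition is:
Bags: B1 = {3, 5}  B2 = {2, 5}  B3 = {1, 5}  B4 = {0, 2}  B5 = {1, 4}
Tree: B1–B2, B1–B3, B2–B4, B3–B5

The largest bag has 2 vertices, giving width 1; this decomposition certifies tw(G) ≤ 1. Any graph with an edge has treewidth ≥ 1, and G has the edge 3–5. The upper and lower bounds meet at 1, so that is the treewidth.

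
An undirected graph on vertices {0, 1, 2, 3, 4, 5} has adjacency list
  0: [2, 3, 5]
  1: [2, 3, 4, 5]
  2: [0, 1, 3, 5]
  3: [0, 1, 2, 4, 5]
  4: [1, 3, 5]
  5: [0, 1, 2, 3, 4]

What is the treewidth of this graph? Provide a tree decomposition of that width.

Each bag holds 4 vertices, so the decomposition has width 3, which upper-bounds the treewidth. On the other hand G contains the 4-clique {0, 2, 3, 5}. A clique must lie in a single bag of any decomposition, so no decomposition can have width below 3. Combining the bounds, tw(G) = 3.

Treewidth 3.
Bags: B1 = {1, 2, 3, 5}  B2 = {0, 2, 3, 5}  B3 = {1, 3, 4, 5}
Tree: B1–B2, B1–B3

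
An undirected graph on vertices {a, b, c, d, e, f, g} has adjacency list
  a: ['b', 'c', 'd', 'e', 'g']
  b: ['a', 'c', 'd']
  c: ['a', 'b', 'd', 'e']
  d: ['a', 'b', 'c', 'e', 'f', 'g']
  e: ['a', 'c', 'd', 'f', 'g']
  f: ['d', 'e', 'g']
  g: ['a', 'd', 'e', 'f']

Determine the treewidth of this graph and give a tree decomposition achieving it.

Treewidth 3.
One optimal decomposition is:
Bags: B1 = {a, c, d, e}  B2 = {a, d, e, g}  B3 = {a, b, c, d}  B4 = {d, e, f, g}
Tree: B1–B2, B1–B3, B2–B4

Each bag holds 4 vertices, so the decomposition has width 3, which upper-bounds the treewidth. Conversely, {a, d, e, g} is a clique of size 4, and the vertices of any clique must share a bag in every tree decomposition; so some bag has ≥ 4 vertices and tw(G) ≥ 3. Therefore the treewidth is 3.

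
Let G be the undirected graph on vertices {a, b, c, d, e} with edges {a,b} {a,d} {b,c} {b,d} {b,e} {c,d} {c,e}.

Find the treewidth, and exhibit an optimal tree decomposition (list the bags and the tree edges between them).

Treewidth 2.
Bags: B1 = {b, c, d}  B2 = {a, b, d}  B3 = {b, c, e}
Tree: B1–B2, B1–B3

The largest bag has 3 vertices, giving width 2; this decomposition certifies tw(G) ≤ 2. Conversely, {b, c, d} is a clique of size 3, and the vertices of any clique must share a bag in every tree decomposition; so some bag has ≥ 3 vertices and tw(G) ≥ 2. Therefore the treewidth is 2.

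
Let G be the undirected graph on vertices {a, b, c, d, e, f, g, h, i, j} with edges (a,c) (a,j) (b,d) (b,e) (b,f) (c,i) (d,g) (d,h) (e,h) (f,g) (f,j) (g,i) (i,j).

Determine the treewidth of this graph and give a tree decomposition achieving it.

Every bag has size at most 3, so the width is 3 − 1 = 2 and tw(G) ≤ 2. Since h–e–b–d–h is a cycle in G, G is not acyclic. Forests are exactly the graphs of treewidth ≤ 1, so tw(G) ≥ 2. Therefore the treewidth is 2.

Treewidth 2.
One such decomposition:
Bags: B1 = {d, e, h}  B2 = {b, d, e}  B3 = {b, d, g}  B4 = {b, f, g}  B5 = {f, g, i}  B6 = {f, i, j}  B7 = {c, i, j}  B8 = {a, c, j}
Tree: B1–B2, B2–B3, B3–B4, B4–B5, B5–B6, B6–B7, B7–B8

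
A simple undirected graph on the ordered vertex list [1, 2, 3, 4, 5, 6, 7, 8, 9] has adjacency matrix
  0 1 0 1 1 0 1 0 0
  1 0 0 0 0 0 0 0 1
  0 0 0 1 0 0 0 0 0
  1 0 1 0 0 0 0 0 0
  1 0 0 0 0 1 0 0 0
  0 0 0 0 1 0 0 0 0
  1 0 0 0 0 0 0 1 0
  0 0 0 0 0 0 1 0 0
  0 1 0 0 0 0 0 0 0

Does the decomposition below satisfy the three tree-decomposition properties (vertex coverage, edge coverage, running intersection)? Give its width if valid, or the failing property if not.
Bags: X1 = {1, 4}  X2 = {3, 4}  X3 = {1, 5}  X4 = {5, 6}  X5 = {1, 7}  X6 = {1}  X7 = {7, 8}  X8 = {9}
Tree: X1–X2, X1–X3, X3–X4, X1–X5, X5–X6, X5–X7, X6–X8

A tree decomposition must satisfy three properties: every vertex lies in some bag; for every edge, both endpoints lie together in some bag; and for every vertex, the bags containing it form a connected subtree. Here vertex 2 appears in no bag, so the decomposition is invalid.

No — vertex 2 appears in no bag.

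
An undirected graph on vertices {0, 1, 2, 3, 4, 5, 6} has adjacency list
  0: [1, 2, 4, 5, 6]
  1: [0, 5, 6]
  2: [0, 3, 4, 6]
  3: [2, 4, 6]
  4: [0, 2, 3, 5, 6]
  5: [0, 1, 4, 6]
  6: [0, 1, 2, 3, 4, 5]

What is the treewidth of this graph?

3

A width-3 tree decomposition is:
Bags: B1 = {0, 2, 4, 6}  B2 = {0, 4, 5, 6}  B3 = {0, 1, 5, 6}  B4 = {2, 3, 4, 6}
Tree: B1–B2, B2–B3, B1–B4
Every bag has size at most 4, so the width is 4 − 1 = 3 and tw(G) ≤ 3. On the other hand G contains the 4-clique {0, 1, 5, 6}. A clique must lie in a single bag of any decomposition, so no decomposition can have width below 3. Combining the bounds, tw(G) = 3.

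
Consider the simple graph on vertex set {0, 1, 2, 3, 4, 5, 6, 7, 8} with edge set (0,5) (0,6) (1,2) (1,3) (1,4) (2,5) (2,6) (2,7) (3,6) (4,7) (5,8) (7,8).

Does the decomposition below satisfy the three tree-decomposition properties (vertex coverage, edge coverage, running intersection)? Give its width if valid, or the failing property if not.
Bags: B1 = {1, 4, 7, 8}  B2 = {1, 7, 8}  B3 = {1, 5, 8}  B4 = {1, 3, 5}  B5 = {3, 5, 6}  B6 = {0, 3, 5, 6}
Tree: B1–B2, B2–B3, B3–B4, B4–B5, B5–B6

A tree decomposition must satisfy three properties: every vertex lies in some bag; for every edge, both endpoints lie together in some bag; and for every vertex, the bags containing it form a connected subtree. Here vertex 2 appears in no bag, so the decomposition is invalid.

No — vertex 2 appears in no bag.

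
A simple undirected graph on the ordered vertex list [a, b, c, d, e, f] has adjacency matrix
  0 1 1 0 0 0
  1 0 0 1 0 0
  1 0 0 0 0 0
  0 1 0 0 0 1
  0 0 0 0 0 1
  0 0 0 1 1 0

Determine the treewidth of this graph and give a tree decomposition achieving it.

Treewidth 1.
Bags: B1 = {a, c}  B2 = {a, b}  B3 = {b, d}  B4 = {d, f}  B5 = {e, f}
Tree: B1–B2, B2–B3, B3–B4, B4–B5

Each bag holds 2 vertices, so the decomposition has width 1, which upper-bounds the treewidth. Any graph with an edge has treewidth ≥ 1, and G has the edge c–a. Therefore the treewidth is 1.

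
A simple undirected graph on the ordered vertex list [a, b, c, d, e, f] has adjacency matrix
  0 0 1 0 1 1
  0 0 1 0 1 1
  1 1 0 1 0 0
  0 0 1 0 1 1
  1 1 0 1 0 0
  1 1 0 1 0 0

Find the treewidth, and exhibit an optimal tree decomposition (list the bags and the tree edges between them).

Treewidth 3.
One such decomposition:
Bags: B1 = {a, b, d, e}  B2 = {a, b, d, f}  B3 = {a, b, c, d}
Tree: B1–B2, B2–B3

Each bag holds 4 vertices, so the decomposition has width 3, which upper-bounds the treewidth. For the lower bound: the 4 vertex sets {d,e}, {a,f}, {b}, {c} are disjoint, each induces a connected subgraph, and every pair is joined by at least one edge of G. Contracting each set to a single vertex therefore yields K_{4} as a minor, and since treewidth is minor-monotone, tw(G) ≥ tw(K_{4}) = 3. Therefore the treewidth is 3.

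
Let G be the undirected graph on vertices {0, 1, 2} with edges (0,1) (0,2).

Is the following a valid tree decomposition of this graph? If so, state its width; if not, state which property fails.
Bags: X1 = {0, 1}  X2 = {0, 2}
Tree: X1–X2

Vertex coverage: the bags together contain {0, 1, 2}, the full vertex set. Edge coverage: each edge of G has both endpoints in at least one bag. Running intersection: for every vertex, the bags containing it form a connected subtree. All three properties hold, so this is a valid tree decomposition of width max|bag| − 1 = 1, and hence tw(G) ≤ 1.

Yes; width 1.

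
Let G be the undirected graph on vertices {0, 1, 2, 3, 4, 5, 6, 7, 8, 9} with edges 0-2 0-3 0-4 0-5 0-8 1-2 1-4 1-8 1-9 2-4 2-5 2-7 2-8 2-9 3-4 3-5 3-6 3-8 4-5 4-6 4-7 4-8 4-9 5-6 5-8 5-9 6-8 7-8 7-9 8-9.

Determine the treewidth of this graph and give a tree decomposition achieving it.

Treewidth 4.
Bags: B1 = {2, 4, 7, 8, 9}  B2 = {2, 4, 5, 8, 9}  B3 = {0, 2, 4, 5, 8}  B4 = {1, 2, 4, 8, 9}  B5 = {0, 3, 4, 5, 8}  B6 = {3, 4, 5, 6, 8}
Tree: B1–B2, B2–B3, B1–B4, B3–B5, B5–B6

Every bag has size at most 5, so the width is 5 − 1 = 4 and tw(G) ≤ 4. Conversely, {0, 2, 4, 5, 8} is a clique of size 5, and the vertices of any clique must share a bag in every tree decomposition; so some bag has ≥ 5 vertices and tw(G) ≥ 4. The upper and lower bounds meet at 4, so that is the treewidth.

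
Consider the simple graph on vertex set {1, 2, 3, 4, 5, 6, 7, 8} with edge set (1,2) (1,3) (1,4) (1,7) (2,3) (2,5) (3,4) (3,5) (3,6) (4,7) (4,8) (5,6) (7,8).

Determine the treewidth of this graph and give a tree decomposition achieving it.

The largest bag has 3 vertices, giving width 2; this decomposition certifies tw(G) ≤ 2. On the other hand G contains the 3-clique {4, 7, 8}. A clique must lie in a single bag of any decomposition, so no decomposition can have width below 2. Therefore the treewidth is 2.

Treewidth 2.
One optimal decomposition is:
Bags: B1 = {1, 3, 4}  B2 = {1, 4, 7}  B3 = {1, 2, 3}  B4 = {2, 3, 5}  B5 = {3, 5, 6}  B6 = {4, 7, 8}
Tree: B1–B2, B1–B3, B3–B4, B4–B5, B2–B6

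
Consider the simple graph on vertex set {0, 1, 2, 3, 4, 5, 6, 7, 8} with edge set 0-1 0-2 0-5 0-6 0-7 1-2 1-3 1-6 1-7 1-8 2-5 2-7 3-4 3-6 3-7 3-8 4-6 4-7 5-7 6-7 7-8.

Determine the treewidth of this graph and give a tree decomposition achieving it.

Every bag has size at most 4, so the width is 4 − 1 = 3 and tw(G) ≤ 3. Conversely, {0, 1, 2, 7} is a clique of size 4, and the vertices of any clique must share a bag in every tree decomposition; so some bag has ≥ 4 vertices and tw(G) ≥ 3. Hence tw(G) = 3 exactly.

Treewidth 3.
Bags: B1 = {1, 3, 6, 7}  B2 = {3, 4, 6, 7}  B3 = {1, 3, 7, 8}  B4 = {0, 1, 6, 7}  B5 = {0, 1, 2, 7}  B6 = {0, 2, 5, 7}
Tree: B1–B2, B1–B3, B1–B4, B4–B5, B5–B6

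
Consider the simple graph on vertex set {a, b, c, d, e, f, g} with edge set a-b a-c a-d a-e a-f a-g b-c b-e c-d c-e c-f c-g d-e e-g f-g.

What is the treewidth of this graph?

A width-3 tree decomposition is:
Bags: B1 = {a, c, e, g}  B2 = {a, b, c, e}  B3 = {a, c, d, e}  B4 = {a, c, f, g}
Tree: B1–B2, B2–B3, B1–B4
The largest bag has 4 vertices, giving width 3; this decomposition certifies tw(G) ≤ 3. Conversely, {a, c, d, e} is a clique of size 4, and the vertices of any clique must share a bag in every tree decomposition; so some bag has ≥ 4 vertices and tw(G) ≥ 3. Hence tw(G) = 3 exactly.

3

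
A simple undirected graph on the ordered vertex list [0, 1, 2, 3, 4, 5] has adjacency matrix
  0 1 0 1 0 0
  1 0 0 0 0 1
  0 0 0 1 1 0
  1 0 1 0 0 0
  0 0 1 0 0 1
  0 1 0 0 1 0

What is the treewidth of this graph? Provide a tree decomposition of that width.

Every bag has size at most 3, so the width is 3 − 1 = 2 and tw(G) ≤ 2. For the lower bound, G contains the cycle 4–5–1–0–3–2–4, so G is not a forest; only forests have treewidth ≤ 1, hence tw(G) ≥ 2. Hence tw(G) = 2 exactly.

Treewidth 2.
One such decomposition:
Bags: B1 = {1, 4, 5}  B2 = {0, 1, 4}  B3 = {0, 3, 4}  B4 = {2, 3, 4}
Tree: B1–B2, B2–B3, B3–B4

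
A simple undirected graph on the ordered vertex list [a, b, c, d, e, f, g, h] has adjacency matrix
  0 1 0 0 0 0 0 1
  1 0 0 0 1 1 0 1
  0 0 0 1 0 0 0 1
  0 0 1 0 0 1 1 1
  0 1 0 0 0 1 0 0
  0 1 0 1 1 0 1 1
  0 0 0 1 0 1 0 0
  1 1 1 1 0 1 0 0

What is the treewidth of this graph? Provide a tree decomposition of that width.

The largest bag has 3 vertices, giving width 2; this decomposition certifies tw(G) ≤ 2. For the lower bound, the 3 vertices {a, b, h} are pairwise adjacent, and any tree decomposition puts a clique entirely inside one bag — forcing width ≥ 2. Hence tw(G) = 2 exactly.

Treewidth 2.
Bags: B1 = {d, f, g}  B2 = {d, f, h}  B3 = {b, f, h}  B4 = {b, e, f}  B5 = {a, b, h}  B6 = {c, d, h}
Tree: B1–B2, B2–B3, B3–B4, B3–B5, B2–B6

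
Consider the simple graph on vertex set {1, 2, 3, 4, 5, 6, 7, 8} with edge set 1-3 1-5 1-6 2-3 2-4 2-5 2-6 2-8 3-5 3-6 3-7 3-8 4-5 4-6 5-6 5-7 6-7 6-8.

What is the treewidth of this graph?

A width-3 tree decomposition is:
Bags: B1 = {3, 5, 6, 7}  B2 = {2, 3, 5, 6}  B3 = {2, 3, 6, 8}  B4 = {1, 3, 5, 6}  B5 = {2, 4, 5, 6}
Tree: B1–B2, B2–B3, B2–B4, B2–B5
Every bag has size at most 4, so the width is 4 − 1 = 3 and tw(G) ≤ 3. On the other hand G contains the 4-clique {2, 3, 6, 8}. A clique must lie in a single bag of any decomposition, so no decomposition can have width below 3. Therefore the treewidth is 3.

3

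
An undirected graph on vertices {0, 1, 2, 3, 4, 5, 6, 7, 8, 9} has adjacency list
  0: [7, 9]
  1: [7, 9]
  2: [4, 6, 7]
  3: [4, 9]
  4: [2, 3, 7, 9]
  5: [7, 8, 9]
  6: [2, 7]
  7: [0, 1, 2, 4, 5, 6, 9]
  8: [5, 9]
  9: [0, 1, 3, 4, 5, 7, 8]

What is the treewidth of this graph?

A width-2 tree decomposition is:
Bags: B1 = {1, 7, 9}  B2 = {4, 7, 9}  B3 = {2, 4, 7}  B4 = {3, 4, 9}  B5 = {2, 6, 7}  B6 = {5, 7, 9}  B7 = {5, 8, 9}  B8 = {0, 7, 9}
Tree: B1–B2, B2–B3, B2–B4, B3–B5, B2–B6, B6–B7, B1–B8
Every bag has size at most 3, so the width is 3 − 1 = 2 and tw(G) ≤ 2. On the other hand G contains the 3-clique {5, 8, 9}. A clique must lie in a single bag of any decomposition, so no decomposition can have width below 2. Therefore the treewidth is 2.

2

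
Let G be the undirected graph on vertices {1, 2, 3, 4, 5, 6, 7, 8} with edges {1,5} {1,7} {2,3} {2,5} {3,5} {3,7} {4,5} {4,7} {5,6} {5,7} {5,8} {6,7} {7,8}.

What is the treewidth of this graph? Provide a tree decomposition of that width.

Each bag holds 3 vertices, so the decomposition has width 2, which upper-bounds the treewidth. Conversely, {2, 3, 5} is a clique of size 3, and the vertices of any clique must share a bag in every tree decomposition; so some bag has ≥ 3 vertices and tw(G) ≥ 2. Therefore the treewidth is 2.

Treewidth 2.
Bags: B1 = {2, 3, 5}  B2 = {3, 5, 7}  B3 = {1, 5, 7}  B4 = {4, 5, 7}  B5 = {5, 6, 7}  B6 = {5, 7, 8}
Tree: B1–B2, B2–B3, B2–B4, B2–B5, B3–B6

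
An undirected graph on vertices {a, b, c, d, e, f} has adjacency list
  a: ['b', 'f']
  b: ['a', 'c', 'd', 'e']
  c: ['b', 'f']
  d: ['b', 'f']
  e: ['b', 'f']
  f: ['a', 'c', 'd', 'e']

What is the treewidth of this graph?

2

A width-2 tree decomposition is:
Bags: B1 = {b, d, f}  B2 = {b, e, f}  B3 = {b, c, f}  B4 = {a, b, f}
Tree: B1–B2, B2–B3, B3–B4
The largest bag has 3 vertices, giving width 2; this decomposition certifies tw(G) ≤ 2. Since d–f–e–b–d is a cycle in G, G is not acyclic. Forests are exactly the graphs of treewidth ≤ 1, so tw(G) ≥ 2. Combining the bounds, tw(G) = 2.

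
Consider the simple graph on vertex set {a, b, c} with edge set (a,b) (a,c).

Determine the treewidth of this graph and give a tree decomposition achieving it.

The largest bag has 2 vertices, giving width 1; this decomposition certifies tw(G) ≤ 1. Since G has at least one edge (e.g. c–a), it is not an edgeless graph, so tw(G) ≥ 1. The upper and lower bounds meet at 1, so that is the treewidth.

Treewidth 1.
One optimal decomposition is:
Bags: B1 = {a, c}  B2 = {a, b}
Tree: B1–B2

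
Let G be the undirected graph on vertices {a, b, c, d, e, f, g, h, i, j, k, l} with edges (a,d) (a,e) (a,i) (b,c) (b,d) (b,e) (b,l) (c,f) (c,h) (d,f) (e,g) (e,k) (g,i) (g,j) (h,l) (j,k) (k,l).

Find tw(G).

A width-3 tree decomposition is:
Bags: B1 = {c, f, h, l}  B2 = {b, c, f, l}  B3 = {b, d, f, l}  B4 = {b, d, k, l}  B5 = {b, d, e, k}  B6 = {a, d, e, k}  B7 = {a, e, j, k}  B8 = {a, e, g, j}  B9 = {a, g, i, j}
Tree: B1–B2, B2–B3, B3–B4, B4–B5, B5–B6, B6–B7, B7–B8, B8–B9
Each bag holds 4 vertices, so the decomposition has width 3, which upper-bounds the treewidth. For the lower bound: the 4 vertex sets {c,f,h}, {l}, {b}, {a,d,e,k} are disjoint, each induces a connected subgraph, and every pair is joined by at least one edge of G. Contracting each set to a single vertex therefore yields K_{4} as a minor, and since treewidth is minor-monotone, tw(G) ≥ tw(K_{4}) = 3. Combining the bounds, tw(G) = 3.

3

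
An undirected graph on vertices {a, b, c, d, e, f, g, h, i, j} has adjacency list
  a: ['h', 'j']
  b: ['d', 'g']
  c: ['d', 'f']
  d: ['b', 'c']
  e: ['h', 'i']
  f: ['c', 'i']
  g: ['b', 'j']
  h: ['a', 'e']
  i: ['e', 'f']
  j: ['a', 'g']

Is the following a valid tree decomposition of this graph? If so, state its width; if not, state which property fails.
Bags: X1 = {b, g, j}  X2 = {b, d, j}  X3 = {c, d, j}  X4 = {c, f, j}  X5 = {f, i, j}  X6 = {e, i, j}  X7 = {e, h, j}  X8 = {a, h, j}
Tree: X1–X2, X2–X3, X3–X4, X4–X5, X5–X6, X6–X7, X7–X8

Checking the three conditions: (i) the bags cover all of {a, b, c, d, e, f, g, h, i, j}; (ii) for each edge, some bag contains both endpoints; (iii) the bags containing any fixed vertex form a subtree. All hold, so the decomposition is valid with width 3 − 1 = 2.

Yes; width 2.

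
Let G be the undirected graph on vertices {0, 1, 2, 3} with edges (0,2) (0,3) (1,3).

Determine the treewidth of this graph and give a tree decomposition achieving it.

Treewidth 1.
One such decomposition:
Bags: B1 = {0, 3}  B2 = {0, 2}  B3 = {1, 3}
Tree: B1–B2, B1–B3

Every bag has size at most 2, so the width is 2 − 1 = 1 and tw(G) ≤ 1. Any graph with an edge has treewidth ≥ 1, and G has the edge 3–0. Therefore the treewidth is 1.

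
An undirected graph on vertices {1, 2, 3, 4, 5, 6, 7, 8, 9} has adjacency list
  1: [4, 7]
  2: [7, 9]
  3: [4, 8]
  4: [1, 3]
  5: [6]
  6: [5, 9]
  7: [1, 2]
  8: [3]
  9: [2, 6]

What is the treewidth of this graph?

1

A width-1 tree decomposition is:
Bags: B1 = {5, 6}  B2 = {6, 9}  B3 = {2, 9}  B4 = {2, 7}  B5 = {1, 7}  B6 = {1, 4}  B7 = {3, 4}  B8 = {3, 8}
Tree: B1–B2, B2–B3, B3–B4, B4–B5, B5–B6, B6–B7, B7–B8
Every bag has size at most 2, so the width is 2 − 1 = 1 and tw(G) ≤ 1. Any graph with an edge has treewidth ≥ 1, and G has the edge 5–6. Hence tw(G) = 1 exactly.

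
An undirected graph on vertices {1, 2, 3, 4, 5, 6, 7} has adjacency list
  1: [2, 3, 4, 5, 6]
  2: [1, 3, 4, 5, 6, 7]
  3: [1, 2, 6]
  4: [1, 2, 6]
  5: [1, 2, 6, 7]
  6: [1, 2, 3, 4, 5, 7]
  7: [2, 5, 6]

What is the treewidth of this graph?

3

A width-3 tree decomposition is:
Bags: B1 = {1, 2, 5, 6}  B2 = {1, 2, 4, 6}  B3 = {1, 2, 3, 6}  B4 = {2, 5, 6, 7}
Tree: B1–B2, B1–B3, B1–B4
Each bag holds 4 vertices, so the decomposition has width 3, which upper-bounds the treewidth. Conversely, {1, 2, 3, 6} is a clique of size 4, and the vertices of any clique must share a bag in every tree decomposition; so some bag has ≥ 4 vertices and tw(G) ≥ 3. Therefore the treewidth is 3.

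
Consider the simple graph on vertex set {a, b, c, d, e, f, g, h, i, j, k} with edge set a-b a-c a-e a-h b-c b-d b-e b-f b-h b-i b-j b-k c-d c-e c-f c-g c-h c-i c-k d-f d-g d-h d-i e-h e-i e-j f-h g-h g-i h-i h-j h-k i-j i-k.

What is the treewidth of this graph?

A width-4 tree decomposition is:
Bags: B1 = {b, c, e, h, i}  B2 = {b, c, d, h, i}  B3 = {a, b, c, e, h}  B4 = {b, c, h, i, k}  B5 = {c, d, g, h, i}  B6 = {b, c, d, f, h}  B7 = {b, e, h, i, j}
Tree: B1–B2, B1–B3, B1–B4, B2–B5, B2–B6, B1–B7
Every bag has size at most 5, so the width is 5 − 1 = 4 and tw(G) ≤ 4. On the other hand G contains the 5-clique {c, d, g, h, i}. A clique must lie in a single bag of any decomposition, so no decomposition can have width below 4. Combining the bounds, tw(G) = 4.

4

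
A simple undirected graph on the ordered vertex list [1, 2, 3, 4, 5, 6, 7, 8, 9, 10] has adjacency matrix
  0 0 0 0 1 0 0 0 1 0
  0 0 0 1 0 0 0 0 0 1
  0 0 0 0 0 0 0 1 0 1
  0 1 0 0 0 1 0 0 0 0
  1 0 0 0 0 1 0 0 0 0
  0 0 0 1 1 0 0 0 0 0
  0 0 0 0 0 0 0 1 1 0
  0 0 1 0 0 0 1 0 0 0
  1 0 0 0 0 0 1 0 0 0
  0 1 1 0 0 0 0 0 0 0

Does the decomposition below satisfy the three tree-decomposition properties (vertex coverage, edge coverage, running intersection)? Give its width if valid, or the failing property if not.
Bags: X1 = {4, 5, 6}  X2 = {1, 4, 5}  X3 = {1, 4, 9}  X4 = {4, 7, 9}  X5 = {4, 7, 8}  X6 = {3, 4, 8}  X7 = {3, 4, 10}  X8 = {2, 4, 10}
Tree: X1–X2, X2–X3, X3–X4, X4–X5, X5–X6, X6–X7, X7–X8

Yes; width 2.

Every vertex of G appears in some bag (union = {1, 2, 3, 4, 5, 6, 7, 8, 9, 10}); every edge is covered by a bag; and for each vertex v the set of bags containing v is connected in the bag tree. The decomposition is therefore valid. The largest bag has 3 vertices, so the width is 2.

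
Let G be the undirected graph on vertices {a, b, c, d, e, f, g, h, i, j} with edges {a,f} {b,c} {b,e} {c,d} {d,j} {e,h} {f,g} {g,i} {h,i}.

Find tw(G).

1

A width-1 tree decomposition is:
Bags: B1 = {d, j}  B2 = {c, d}  B3 = {b, c}  B4 = {b, e}  B5 = {e, h}  B6 = {h, i}  B7 = {g, i}  B8 = {f, g}  B9 = {a, f}
Tree: B1–B2, B2–B3, B3–B4, B4–B5, B5–B6, B6–B7, B7–B8, B8–B9
Each bag holds 2 vertices, so the decomposition has width 1, which upper-bounds the treewidth. Any graph with an edge has treewidth ≥ 1, and G has the edge j–d. Hence tw(G) = 1 exactly.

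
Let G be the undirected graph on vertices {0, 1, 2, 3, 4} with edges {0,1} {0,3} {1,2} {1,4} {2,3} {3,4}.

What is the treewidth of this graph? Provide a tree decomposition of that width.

Treewidth 2.
Bags: B1 = {1, 2, 3}  B2 = {1, 3, 4}  B3 = {0, 1, 3}
Tree: B1–B2, B2–B3

Each bag holds 3 vertices, so the decomposition has width 2, which upper-bounds the treewidth. Since 3–2–1–4–3 is a cycle in G, G is not acyclic. Forests are exactly the graphs of treewidth ≤ 1, so tw(G) ≥ 2. Therefore the treewidth is 2.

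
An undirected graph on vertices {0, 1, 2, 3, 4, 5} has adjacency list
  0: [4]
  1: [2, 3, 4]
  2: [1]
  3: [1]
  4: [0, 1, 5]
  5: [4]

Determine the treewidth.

A width-1 tree decomposition is:
Bags: B1 = {1, 4}  B2 = {1, 3}  B3 = {0, 4}  B4 = {4, 5}  B5 = {1, 2}
Tree: B1–B2, B1–B3, B1–B4, B1–B5
Every bag has size at most 2, so the width is 2 − 1 = 1 and tw(G) ≤ 1. G has an edge, so its treewidth is at least 1. Combining the bounds, tw(G) = 1.

1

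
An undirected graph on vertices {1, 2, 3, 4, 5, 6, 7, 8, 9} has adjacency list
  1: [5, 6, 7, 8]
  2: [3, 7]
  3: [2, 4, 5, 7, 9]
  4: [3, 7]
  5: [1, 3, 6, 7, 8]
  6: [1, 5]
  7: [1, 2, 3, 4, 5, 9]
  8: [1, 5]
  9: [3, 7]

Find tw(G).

A width-2 tree decomposition is:
Bags: B1 = {1, 5, 6}  B2 = {1, 5, 7}  B3 = {3, 5, 7}  B4 = {2, 3, 7}  B5 = {1, 5, 8}  B6 = {3, 7, 9}  B7 = {3, 4, 7}
Tree: B1–B2, B2–B3, B3–B4, B1–B5, B3–B6, B6–B7
Every bag has size at most 3, so the width is 3 − 1 = 2 and tw(G) ≤ 2. Conversely, {1, 5, 8} is a clique of size 3, and the vertices of any clique must share a bag in every tree decomposition; so some bag has ≥ 3 vertices and tw(G) ≥ 2. Hence tw(G) = 2 exactly.

2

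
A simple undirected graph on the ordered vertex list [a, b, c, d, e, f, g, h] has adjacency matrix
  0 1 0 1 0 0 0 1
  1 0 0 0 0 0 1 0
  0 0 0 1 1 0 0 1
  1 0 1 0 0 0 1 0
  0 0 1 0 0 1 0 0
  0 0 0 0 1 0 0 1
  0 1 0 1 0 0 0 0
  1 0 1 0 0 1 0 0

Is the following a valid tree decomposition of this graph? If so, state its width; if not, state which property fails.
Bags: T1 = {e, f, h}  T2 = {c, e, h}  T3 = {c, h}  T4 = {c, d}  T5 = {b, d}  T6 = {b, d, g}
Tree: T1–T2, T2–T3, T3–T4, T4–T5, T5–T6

No — vertex a appears in no bag.

A tree decomposition must satisfy three properties: every vertex lies in some bag; for every edge, both endpoints lie together in some bag; and for every vertex, the bags containing it form a connected subtree. Here vertex a appears in no bag, so the decomposition is invalid.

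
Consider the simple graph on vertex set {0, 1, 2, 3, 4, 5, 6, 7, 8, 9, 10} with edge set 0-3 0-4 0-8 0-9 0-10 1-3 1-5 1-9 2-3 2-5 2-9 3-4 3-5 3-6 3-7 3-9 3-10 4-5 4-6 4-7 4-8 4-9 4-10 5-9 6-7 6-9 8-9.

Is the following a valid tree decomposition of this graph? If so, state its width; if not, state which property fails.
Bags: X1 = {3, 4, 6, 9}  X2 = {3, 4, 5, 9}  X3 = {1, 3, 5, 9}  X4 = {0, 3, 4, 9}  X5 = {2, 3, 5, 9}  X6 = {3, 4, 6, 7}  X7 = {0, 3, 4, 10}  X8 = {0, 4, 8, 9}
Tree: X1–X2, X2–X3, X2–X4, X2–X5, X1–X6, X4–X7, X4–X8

Yes; width 3.

Vertex coverage: the bags together contain {0, 1, 2, 3, 4, 5, 6, 7, 8, 9, 10}, the full vertex set. Edge coverage: each edge of G has both endpoints in at least one bag. Running intersection: for every vertex, the bags containing it form a connected subtree. All three properties hold, so this is a valid tree decomposition of width max|bag| − 1 = 3, and hence tw(G) ≤ 3.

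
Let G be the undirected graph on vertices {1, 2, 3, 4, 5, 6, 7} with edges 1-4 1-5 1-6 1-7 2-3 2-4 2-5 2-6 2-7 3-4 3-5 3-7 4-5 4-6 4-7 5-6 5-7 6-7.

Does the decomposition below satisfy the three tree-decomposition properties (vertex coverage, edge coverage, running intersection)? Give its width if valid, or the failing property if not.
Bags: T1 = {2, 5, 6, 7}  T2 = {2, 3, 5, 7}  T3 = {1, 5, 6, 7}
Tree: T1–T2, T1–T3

A tree decomposition must satisfy three properties: every vertex lies in some bag; for every edge, both endpoints lie together in some bag; and for every vertex, the bags containing it form a connected subtree. Here vertex 4 appears in no bag, so the decomposition is invalid.

No — vertex 4 appears in no bag.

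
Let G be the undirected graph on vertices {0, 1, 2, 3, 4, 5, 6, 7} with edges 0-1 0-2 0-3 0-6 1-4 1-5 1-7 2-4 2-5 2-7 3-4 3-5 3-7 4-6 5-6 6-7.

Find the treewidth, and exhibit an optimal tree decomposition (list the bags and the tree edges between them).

Treewidth 4.
Bags: B1 = {1, 2, 3, 5, 6}  B2 = {1, 2, 3, 4, 6}  B3 = {0, 1, 2, 3, 6}  B4 = {1, 2, 3, 6, 7}
Tree: B1–B2, B2–B3, B3–B4

The largest bag has 5 vertices, giving width 4; this decomposition certifies tw(G) ≤ 4. For the lower bound: the 5 vertex sets {2,5}, {3,4}, {0,6}, {1}, {7} are disjoint, each induces a connected subgraph, and every pair is joined by at least one edge of G. Contracting each set to a single vertex therefore yields K_{5} as a minor, and since treewidth is minor-monotone, tw(G) ≥ tw(K_{5}) = 4. Hence tw(G) = 4 exactly.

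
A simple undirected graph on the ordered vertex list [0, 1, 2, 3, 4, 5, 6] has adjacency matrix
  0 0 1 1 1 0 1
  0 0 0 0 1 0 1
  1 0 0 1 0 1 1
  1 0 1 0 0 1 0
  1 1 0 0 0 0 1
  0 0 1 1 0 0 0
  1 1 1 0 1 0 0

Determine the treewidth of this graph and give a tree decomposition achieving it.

Every bag has size at most 3, so the width is 3 − 1 = 2 and tw(G) ≤ 2. Conversely, {0, 2, 3} is a clique of size 3, and the vertices of any clique must share a bag in every tree decomposition; so some bag has ≥ 3 vertices and tw(G) ≥ 2. The upper and lower bounds meet at 2, so that is the treewidth.

Treewidth 2.
One such decomposition:
Bags: B1 = {0, 2, 3}  B2 = {0, 2, 6}  B3 = {0, 4, 6}  B4 = {1, 4, 6}  B5 = {2, 3, 5}
Tree: B1–B2, B2–B3, B3–B4, B1–B5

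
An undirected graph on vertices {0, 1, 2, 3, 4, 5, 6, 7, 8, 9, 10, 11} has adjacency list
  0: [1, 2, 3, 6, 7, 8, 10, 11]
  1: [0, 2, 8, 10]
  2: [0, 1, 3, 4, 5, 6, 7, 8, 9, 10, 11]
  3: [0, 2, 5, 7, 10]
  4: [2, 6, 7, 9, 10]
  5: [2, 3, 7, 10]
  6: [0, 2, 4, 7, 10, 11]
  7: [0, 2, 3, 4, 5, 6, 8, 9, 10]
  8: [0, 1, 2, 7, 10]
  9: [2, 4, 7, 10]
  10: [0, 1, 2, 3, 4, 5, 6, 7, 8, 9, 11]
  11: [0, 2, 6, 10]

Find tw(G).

4

A width-4 tree decomposition is:
Bags: B1 = {0, 2, 7, 8, 10}  B2 = {0, 2, 3, 7, 10}  B3 = {0, 2, 6, 7, 10}  B4 = {0, 1, 2, 8, 10}  B5 = {0, 2, 6, 10, 11}  B6 = {2, 4, 6, 7, 10}  B7 = {2, 4, 7, 9, 10}  B8 = {2, 3, 5, 7, 10}
Tree: B1–B2, B1–B3, B1–B4, B3–B5, B3–B6, B6–B7, B2–B8
The largest bag has 5 vertices, giving width 4; this decomposition certifies tw(G) ≤ 4. Conversely, {0, 1, 2, 8, 10} is a clique of size 5, and the vertices of any clique must share a bag in every tree decomposition; so some bag has ≥ 5 vertices and tw(G) ≥ 4. Therefore the treewidth is 4.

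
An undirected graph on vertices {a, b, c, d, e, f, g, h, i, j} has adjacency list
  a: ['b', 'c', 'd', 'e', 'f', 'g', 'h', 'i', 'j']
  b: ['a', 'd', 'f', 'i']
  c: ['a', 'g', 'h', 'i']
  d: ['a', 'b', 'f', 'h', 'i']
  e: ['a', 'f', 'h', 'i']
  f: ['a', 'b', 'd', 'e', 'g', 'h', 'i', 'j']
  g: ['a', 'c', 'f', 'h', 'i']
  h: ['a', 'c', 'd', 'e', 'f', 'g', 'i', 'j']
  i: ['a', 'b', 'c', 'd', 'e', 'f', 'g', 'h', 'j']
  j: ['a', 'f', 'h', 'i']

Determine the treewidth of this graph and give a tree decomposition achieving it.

Treewidth 4.
Bags: B1 = {a, f, g, h, i}  B2 = {a, f, h, i, j}  B3 = {a, d, f, h, i}  B4 = {a, b, d, f, i}  B5 = {a, c, g, h, i}  B6 = {a, e, f, h, i}
Tree: B1–B2, B1–B3, B3–B4, B1–B5, B1–B6

Every bag has size at most 5, so the width is 5 − 1 = 4 and tw(G) ≤ 4. Conversely, {a, c, g, h, i} is a clique of size 5, and the vertices of any clique must share a bag in every tree decomposition; so some bag has ≥ 5 vertices and tw(G) ≥ 4. The upper and lower bounds meet at 4, so that is the treewidth.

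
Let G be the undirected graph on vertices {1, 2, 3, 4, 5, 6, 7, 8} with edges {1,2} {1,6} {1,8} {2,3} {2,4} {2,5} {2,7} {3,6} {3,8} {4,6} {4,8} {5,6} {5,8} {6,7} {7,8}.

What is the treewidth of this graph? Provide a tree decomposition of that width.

Every bag has size at most 4, so the width is 4 − 1 = 3 and tw(G) ≤ 3. For the lower bound: the 4 vertex sets {4,8}, {6,7}, {2}, {3} are disjoint, each induces a connected subgraph, and every pair is joined by at least one edge of G. Contracting each set to a single vertex therefore yields K_{4} as a minor, and since treewidth is minor-monotone, tw(G) ≥ tw(K_{4}) = 3. Therefore the treewidth is 3.

Treewidth 3.
Bags: B1 = {2, 4, 6, 8}  B2 = {2, 6, 7, 8}  B3 = {2, 3, 6, 8}  B4 = {2, 5, 6, 8}  B5 = {1, 2, 6, 8}
Tree: B1–B2, B2–B3, B3–B4, B4–B5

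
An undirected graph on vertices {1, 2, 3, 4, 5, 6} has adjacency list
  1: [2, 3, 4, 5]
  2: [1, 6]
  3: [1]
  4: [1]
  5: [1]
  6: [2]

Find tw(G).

1

A width-1 tree decomposition is:
Bags: B1 = {1, 3}  B2 = {1, 4}  B3 = {1, 2}  B4 = {2, 6}  B5 = {1, 5}
Tree: B1–B2, B1–B3, B3–B4, B2–B5
Each bag holds 2 vertices, so the decomposition has width 1, which upper-bounds the treewidth. Since G has at least one edge (e.g. 1–3), it is not an edgeless graph, so tw(G) ≥ 1. Combining the bounds, tw(G) = 1.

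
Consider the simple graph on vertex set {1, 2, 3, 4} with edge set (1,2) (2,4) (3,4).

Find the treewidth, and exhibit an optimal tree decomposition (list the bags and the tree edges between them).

Each bag holds 2 vertices, so the decomposition has width 1, which upper-bounds the treewidth. G has an edge, so its treewidth is at least 1. Combining the bounds, tw(G) = 1.

Treewidth 1.
One such decomposition:
Bags: B1 = {1, 2}  B2 = {2, 4}  B3 = {3, 4}
Tree: B1–B2, B2–B3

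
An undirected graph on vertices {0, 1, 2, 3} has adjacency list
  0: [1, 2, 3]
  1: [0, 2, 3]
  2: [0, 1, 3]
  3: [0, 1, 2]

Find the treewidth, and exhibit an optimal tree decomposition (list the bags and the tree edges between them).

Treewidth 3.
Bags: B1 = {0, 1, 2, 3}
Tree: (single bag)

With just one bag of size 4, the width is 4 − 1 = 3, so tw(G) ≤ 3. On the other hand G contains the 4-clique {0, 1, 2, 3}. A clique must lie in a single bag of any decomposition, so no decomposition can have width below 3. Combining the bounds, tw(G) = 3.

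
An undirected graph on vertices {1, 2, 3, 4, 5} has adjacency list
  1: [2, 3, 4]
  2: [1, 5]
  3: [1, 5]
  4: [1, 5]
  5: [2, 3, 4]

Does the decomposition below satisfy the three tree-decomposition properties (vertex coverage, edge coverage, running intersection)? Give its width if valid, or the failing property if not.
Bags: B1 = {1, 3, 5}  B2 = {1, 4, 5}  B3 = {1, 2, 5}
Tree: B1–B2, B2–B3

Every vertex of G appears in some bag (union = {1, 2, 3, 4, 5}); every edge is covered by a bag; and for each vertex v the set of bags containing v is connected in the bag tree. The decomposition is therefore valid. The largest bag has 3 vertices, so the width is 2.

Yes; width 2.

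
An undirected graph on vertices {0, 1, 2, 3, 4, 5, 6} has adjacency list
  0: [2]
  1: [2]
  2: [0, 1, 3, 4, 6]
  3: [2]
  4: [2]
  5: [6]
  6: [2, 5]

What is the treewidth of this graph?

A width-1 tree decomposition is:
Bags: B1 = {2, 3}  B2 = {1, 2}  B3 = {2, 4}  B4 = {2, 6}  B5 = {5, 6}  B6 = {0, 2}
Tree: B1–B2, B2–B3, B2–B4, B4–B5, B4–B6
Every bag has size at most 2, so the width is 2 − 1 = 1 and tw(G) ≤ 1. Since G has at least one edge (e.g. 3–2), it is not an edgeless graph, so tw(G) ≥ 1. Combining the bounds, tw(G) = 1.

1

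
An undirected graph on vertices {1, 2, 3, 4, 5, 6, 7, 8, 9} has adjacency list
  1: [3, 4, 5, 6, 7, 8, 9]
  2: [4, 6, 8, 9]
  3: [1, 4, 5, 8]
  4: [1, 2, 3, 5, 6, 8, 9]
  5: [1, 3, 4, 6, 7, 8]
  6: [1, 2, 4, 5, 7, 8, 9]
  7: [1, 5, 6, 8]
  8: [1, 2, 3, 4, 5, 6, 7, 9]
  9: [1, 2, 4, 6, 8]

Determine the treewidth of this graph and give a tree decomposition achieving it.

Each bag holds 5 vertices, so the decomposition has width 4, which upper-bounds the treewidth. Conversely, {1, 4, 6, 8, 9} is a clique of size 5, and the vertices of any clique must share a bag in every tree decomposition; so some bag has ≥ 5 vertices and tw(G) ≥ 4. Hence tw(G) = 4 exactly.

Treewidth 4.
Bags: B1 = {1, 4, 5, 6, 8}  B2 = {1, 4, 6, 8, 9}  B3 = {1, 3, 4, 5, 8}  B4 = {1, 5, 6, 7, 8}  B5 = {2, 4, 6, 8, 9}
Tree: B1–B2, B1–B3, B1–B4, B2–B5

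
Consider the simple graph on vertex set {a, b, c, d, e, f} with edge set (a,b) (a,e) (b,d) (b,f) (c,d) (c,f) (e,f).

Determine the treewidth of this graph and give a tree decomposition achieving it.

The largest bag has 3 vertices, giving width 2; this decomposition certifies tw(G) ≤ 2. The edges c–d–b–f–c form a cycle, so G is not a tree and its treewidth is at least 2. Therefore the treewidth is 2.

Treewidth 2.
Bags: B1 = {c, d, f}  B2 = {b, d, f}  B3 = {b, e, f}  B4 = {a, b, e}
Tree: B1–B2, B2–B3, B3–B4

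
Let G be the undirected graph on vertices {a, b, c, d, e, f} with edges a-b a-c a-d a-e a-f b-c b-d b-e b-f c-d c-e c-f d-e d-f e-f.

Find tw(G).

A width-5 tree decomposition is:
Bags: B1 = {a, b, c, d, e, f}
Tree: (single bag)
A single bag containing all 6 vertices is trivially a valid decomposition of width 5. For the lower bound, the 6 vertices {a, b, c, d, e, f} are pairwise adjacent, and any tree decomposition puts a clique entirely inside one bag — forcing width ≥ 5. Hence tw(G) = 5 exactly.

5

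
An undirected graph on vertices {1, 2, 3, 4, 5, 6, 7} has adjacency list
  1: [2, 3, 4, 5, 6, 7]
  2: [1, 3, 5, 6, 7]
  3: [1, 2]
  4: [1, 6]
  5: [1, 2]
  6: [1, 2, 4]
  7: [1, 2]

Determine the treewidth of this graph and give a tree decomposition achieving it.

Treewidth 2.
Bags: B1 = {1, 2, 7}  B2 = {1, 2, 5}  B3 = {1, 2, 3}  B4 = {1, 2, 6}  B5 = {1, 4, 6}
Tree: B1–B2, B2–B3, B1–B4, B4–B5

Every bag has size at most 3, so the width is 3 − 1 = 2 and tw(G) ≤ 2. Conversely, {1, 2, 3} is a clique of size 3, and the vertices of any clique must share a bag in every tree decomposition; so some bag has ≥ 3 vertices and tw(G) ≥ 2. Combining the bounds, tw(G) = 2.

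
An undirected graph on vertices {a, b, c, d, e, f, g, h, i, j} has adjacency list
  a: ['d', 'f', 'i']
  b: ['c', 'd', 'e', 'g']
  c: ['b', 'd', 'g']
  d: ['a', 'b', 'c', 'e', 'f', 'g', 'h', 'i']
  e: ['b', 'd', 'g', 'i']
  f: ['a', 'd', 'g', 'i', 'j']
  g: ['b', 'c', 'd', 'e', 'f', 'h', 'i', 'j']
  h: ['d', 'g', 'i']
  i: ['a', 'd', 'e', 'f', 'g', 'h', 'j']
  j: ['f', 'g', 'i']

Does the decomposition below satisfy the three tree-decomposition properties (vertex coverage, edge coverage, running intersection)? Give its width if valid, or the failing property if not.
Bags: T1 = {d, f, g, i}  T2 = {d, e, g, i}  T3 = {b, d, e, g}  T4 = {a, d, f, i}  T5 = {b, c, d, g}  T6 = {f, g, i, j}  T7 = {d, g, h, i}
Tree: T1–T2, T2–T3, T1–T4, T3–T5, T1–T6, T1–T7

Yes; width 3.

Every vertex of G appears in some bag (union = {a, b, c, d, e, f, g, h, i, j}); every edge is covered by a bag; and for each vertex v the set of bags containing v is connected in the bag tree. The decomposition is therefore valid. The largest bag has 4 vertices, so the width is 3.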